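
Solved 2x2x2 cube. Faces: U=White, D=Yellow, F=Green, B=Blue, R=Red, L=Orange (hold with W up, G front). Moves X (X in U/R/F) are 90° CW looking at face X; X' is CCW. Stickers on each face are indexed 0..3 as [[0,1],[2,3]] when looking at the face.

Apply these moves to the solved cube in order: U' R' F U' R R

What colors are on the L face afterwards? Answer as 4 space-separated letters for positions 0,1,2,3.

After move 1 (U'): U=WWWW F=OOGG R=GGRR B=RRBB L=BBOO
After move 2 (R'): R=GRGR U=WBWR F=OWGW D=YOYG B=YRYB
After move 3 (F): F=GOWW U=WBOB R=WRRR D=GGYG L=BYOO
After move 4 (U'): U=BBWO F=BYWW R=GORR B=WRYB L=YROO
After move 5 (R): R=RGRO U=BYWW F=BGWG D=GYYW B=ORBB
After move 6 (R): R=RROG U=BGWG F=BYWW D=GBYO B=WRYB
Query: L face = YROO

Answer: Y R O O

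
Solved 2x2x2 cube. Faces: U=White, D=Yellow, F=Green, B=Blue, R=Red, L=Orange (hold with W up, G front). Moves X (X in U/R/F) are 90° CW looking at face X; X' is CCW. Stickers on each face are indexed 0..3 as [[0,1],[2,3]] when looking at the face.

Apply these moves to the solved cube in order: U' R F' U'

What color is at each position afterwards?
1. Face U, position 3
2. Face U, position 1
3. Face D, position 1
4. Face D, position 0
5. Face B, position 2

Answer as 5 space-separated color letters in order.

After move 1 (U'): U=WWWW F=OOGG R=GGRR B=RRBB L=BBOO
After move 2 (R): R=RGRG U=WOWG F=OYGY D=YBYR B=WRWB
After move 3 (F'): F=YYOG U=WORR R=BGYG D=BOYR L=BGOW
After move 4 (U'): U=ORWR F=BGOG R=YYYG B=BGWB L=WROW
Query 1: U[3] = R
Query 2: U[1] = R
Query 3: D[1] = O
Query 4: D[0] = B
Query 5: B[2] = W

Answer: R R O B W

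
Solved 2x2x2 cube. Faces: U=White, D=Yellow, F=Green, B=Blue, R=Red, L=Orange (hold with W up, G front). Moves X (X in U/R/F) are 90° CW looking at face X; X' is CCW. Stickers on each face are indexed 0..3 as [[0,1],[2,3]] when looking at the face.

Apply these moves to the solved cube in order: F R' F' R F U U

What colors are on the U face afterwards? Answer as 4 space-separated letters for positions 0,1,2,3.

After move 1 (F): F=GGGG U=WWOO R=WRWR D=RRYY L=OYOY
After move 2 (R'): R=RRWW U=WBOB F=GWGO D=RGYG B=YBRB
After move 3 (F'): F=WOGG U=WBRW R=GRRW D=YYYG L=OBOO
After move 4 (R): R=RGWR U=WORG F=WYGG D=YRYY B=WBBB
After move 5 (F): F=GWGY U=WOOB R=RGGR D=WRYY L=OYOR
After move 6 (U): U=OWBO F=RGGY R=WBGR B=OYBB L=GWOR
After move 7 (U): U=BOOW F=WBGY R=OYGR B=GWBB L=RGOR
Query: U face = BOOW

Answer: B O O W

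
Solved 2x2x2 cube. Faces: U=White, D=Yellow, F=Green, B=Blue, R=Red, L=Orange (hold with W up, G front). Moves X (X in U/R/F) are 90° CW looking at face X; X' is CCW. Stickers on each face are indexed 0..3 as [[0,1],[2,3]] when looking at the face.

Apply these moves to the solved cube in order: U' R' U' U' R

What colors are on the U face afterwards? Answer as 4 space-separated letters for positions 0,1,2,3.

Answer: R R B W

Derivation:
After move 1 (U'): U=WWWW F=OOGG R=GGRR B=RRBB L=BBOO
After move 2 (R'): R=GRGR U=WBWR F=OWGW D=YOYG B=YRYB
After move 3 (U'): U=BRWW F=BBGW R=OWGR B=GRYB L=YROO
After move 4 (U'): U=RWBW F=YRGW R=BBGR B=OWYB L=GROO
After move 5 (R): R=GBRB U=RRBW F=YOGG D=YYYO B=WWWB
Query: U face = RRBW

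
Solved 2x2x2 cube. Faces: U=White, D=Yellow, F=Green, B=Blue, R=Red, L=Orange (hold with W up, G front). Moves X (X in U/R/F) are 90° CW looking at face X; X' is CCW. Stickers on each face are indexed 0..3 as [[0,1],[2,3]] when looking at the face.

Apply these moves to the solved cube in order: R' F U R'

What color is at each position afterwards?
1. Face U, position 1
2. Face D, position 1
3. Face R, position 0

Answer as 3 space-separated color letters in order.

After move 1 (R'): R=RRRR U=WBWB F=GWGW D=YGYG B=YBYB
After move 2 (F): F=GGWW U=WBOO R=WRBR D=RRYG L=OYOG
After move 3 (U): U=OWOB F=WRWW R=YBBR B=OYYB L=GGOG
After move 4 (R'): R=BRYB U=OYOO F=WWWB D=RRYW B=GYRB
Query 1: U[1] = Y
Query 2: D[1] = R
Query 3: R[0] = B

Answer: Y R B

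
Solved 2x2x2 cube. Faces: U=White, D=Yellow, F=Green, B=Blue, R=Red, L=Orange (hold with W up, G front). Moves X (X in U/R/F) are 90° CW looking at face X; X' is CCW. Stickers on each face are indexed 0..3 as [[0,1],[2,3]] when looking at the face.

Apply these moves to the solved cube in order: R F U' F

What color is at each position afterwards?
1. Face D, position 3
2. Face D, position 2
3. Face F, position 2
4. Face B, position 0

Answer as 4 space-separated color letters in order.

Answer: B Y Y W

Derivation:
After move 1 (R): R=RRRR U=WGWG F=GYGY D=YBYB B=WBWB
After move 2 (F): F=GGYY U=WGOO R=WRGR D=RRYB L=OYOB
After move 3 (U'): U=GOWO F=OYYY R=GGGR B=WRWB L=WBOB
After move 4 (F): F=YOYY U=GOBB R=WGOR D=GGYB L=WROR
Query 1: D[3] = B
Query 2: D[2] = Y
Query 3: F[2] = Y
Query 4: B[0] = W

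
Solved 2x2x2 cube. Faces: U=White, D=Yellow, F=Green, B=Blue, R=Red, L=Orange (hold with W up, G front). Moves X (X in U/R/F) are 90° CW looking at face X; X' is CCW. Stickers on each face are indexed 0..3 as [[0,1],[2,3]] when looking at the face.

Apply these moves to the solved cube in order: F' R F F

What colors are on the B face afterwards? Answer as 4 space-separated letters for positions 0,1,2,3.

After move 1 (F'): F=GGGG U=WWRR R=YRYR D=OOYY L=OWOW
After move 2 (R): R=YYRR U=WGRG F=GOGY D=OBYB B=RBWB
After move 3 (F): F=GGYO U=WGWW R=RYGR D=RYYB L=OOOB
After move 4 (F): F=YGOG U=WGBO R=WYWR D=GRYB L=OROY
Query: B face = RBWB

Answer: R B W B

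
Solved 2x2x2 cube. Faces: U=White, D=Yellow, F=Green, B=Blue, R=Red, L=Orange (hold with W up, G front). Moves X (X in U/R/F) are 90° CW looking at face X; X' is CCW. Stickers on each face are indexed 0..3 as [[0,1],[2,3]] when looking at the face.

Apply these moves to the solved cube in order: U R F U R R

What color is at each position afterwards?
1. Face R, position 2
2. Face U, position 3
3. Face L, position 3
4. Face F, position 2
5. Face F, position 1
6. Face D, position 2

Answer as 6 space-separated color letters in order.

Answer: O O B Y W Y

Derivation:
After move 1 (U): U=WWWW F=RRGG R=BBRR B=OOBB L=GGOO
After move 2 (R): R=RBRB U=WRWG F=RYGY D=YBYO B=WOWB
After move 3 (F): F=GRYY U=WROG R=WBGB D=RRYO L=GYOB
After move 4 (U): U=OWGR F=WBYY R=WOGB B=GYWB L=GROB
After move 5 (R): R=GWBO U=OBGY F=WRYO D=RWYG B=RYWB
After move 6 (R): R=BGOW U=ORGO F=WWYG D=RWYR B=YYBB
Query 1: R[2] = O
Query 2: U[3] = O
Query 3: L[3] = B
Query 4: F[2] = Y
Query 5: F[1] = W
Query 6: D[2] = Y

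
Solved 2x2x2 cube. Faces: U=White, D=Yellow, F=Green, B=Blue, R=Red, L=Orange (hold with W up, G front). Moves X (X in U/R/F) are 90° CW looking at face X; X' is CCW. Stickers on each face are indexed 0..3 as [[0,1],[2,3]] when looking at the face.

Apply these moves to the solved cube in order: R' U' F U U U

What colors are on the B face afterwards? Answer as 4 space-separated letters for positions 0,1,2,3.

Answer: W W Y B

Derivation:
After move 1 (R'): R=RRRR U=WBWB F=GWGW D=YGYG B=YBYB
After move 2 (U'): U=BBWW F=OOGW R=GWRR B=RRYB L=YBOO
After move 3 (F): F=GOWO U=BBOB R=WWWR D=RGYG L=YYOG
After move 4 (U): U=OBBB F=WWWO R=RRWR B=YYYB L=GOOG
After move 5 (U): U=BOBB F=RRWO R=YYWR B=GOYB L=WWOG
After move 6 (U): U=BBBO F=YYWO R=GOWR B=WWYB L=RROG
Query: B face = WWYB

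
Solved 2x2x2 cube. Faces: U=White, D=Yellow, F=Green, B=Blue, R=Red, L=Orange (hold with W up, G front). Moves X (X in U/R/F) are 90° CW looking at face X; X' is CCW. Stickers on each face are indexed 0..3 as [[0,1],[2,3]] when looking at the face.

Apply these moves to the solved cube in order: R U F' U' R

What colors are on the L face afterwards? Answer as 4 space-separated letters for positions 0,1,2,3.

Answer: O O O G

Derivation:
After move 1 (R): R=RRRR U=WGWG F=GYGY D=YBYB B=WBWB
After move 2 (U): U=WWGG F=RRGY R=WBRR B=OOWB L=GYOO
After move 3 (F'): F=RYRG U=WWWR R=BBYR D=YOYB L=GGOG
After move 4 (U'): U=WRWW F=GGRG R=RYYR B=BBWB L=OOOG
After move 5 (R): R=YRRY U=WGWG F=GORB D=YWYB B=WBRB
Query: L face = OOOG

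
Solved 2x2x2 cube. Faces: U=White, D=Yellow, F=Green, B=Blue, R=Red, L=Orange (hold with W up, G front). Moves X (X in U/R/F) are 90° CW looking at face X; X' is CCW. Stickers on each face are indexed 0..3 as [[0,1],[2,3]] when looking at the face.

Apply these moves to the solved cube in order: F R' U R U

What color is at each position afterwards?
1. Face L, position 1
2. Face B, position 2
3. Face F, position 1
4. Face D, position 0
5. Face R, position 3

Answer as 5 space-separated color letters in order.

After move 1 (F): F=GGGG U=WWOO R=WRWR D=RRYY L=OYOY
After move 2 (R'): R=RRWW U=WBOB F=GWGO D=RGYG B=YBRB
After move 3 (U): U=OWBB F=RRGO R=YBWW B=OYRB L=GWOY
After move 4 (R): R=WYWB U=ORBO F=RGGG D=RRYO B=BYWB
After move 5 (U): U=BOOR F=WYGG R=BYWB B=GWWB L=RGOY
Query 1: L[1] = G
Query 2: B[2] = W
Query 3: F[1] = Y
Query 4: D[0] = R
Query 5: R[3] = B

Answer: G W Y R B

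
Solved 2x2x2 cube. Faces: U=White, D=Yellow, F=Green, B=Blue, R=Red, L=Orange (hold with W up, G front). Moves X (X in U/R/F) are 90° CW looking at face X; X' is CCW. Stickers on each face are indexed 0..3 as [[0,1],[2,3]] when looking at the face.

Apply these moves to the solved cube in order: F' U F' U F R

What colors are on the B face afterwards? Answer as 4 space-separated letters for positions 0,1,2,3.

After move 1 (F'): F=GGGG U=WWRR R=YRYR D=OOYY L=OWOW
After move 2 (U): U=RWRW F=YRGG R=BBYR B=OWBB L=GGOW
After move 3 (F'): F=RGYG U=RWBY R=OBOR D=GWYY L=GWOR
After move 4 (U): U=BRYW F=OBYG R=OWOR B=GWBB L=RGOR
After move 5 (F): F=YOGB U=BRRG R=YWWR D=OOYY L=RGOW
After move 6 (R): R=WYRW U=BORB F=YOGY D=OBYG B=GWRB
Query: B face = GWRB

Answer: G W R B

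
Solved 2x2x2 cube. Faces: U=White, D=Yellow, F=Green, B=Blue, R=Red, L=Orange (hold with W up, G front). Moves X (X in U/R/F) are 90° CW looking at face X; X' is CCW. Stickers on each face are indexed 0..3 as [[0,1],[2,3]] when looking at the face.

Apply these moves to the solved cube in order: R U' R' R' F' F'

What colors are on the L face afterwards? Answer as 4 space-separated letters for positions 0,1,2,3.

Answer: W Y O R

Derivation:
After move 1 (R): R=RRRR U=WGWG F=GYGY D=YBYB B=WBWB
After move 2 (U'): U=GGWW F=OOGY R=GYRR B=RRWB L=WBOO
After move 3 (R'): R=YRGR U=GWWR F=OGGW D=YOYY B=BRBB
After move 4 (R'): R=RRYG U=GBWB F=OWGR D=YGYW B=YROB
After move 5 (F'): F=WROG U=GBRY R=GRYG D=BOYW L=WBOW
After move 6 (F'): F=RGWO U=GBGY R=ORBG D=BWYW L=WYOR
Query: L face = WYOR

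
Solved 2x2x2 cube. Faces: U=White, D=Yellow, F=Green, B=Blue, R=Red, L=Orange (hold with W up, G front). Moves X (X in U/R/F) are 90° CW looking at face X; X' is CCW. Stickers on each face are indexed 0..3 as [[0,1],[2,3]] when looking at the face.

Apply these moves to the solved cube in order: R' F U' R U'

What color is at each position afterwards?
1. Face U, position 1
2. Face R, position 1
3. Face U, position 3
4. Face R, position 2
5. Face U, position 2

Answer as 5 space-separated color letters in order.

After move 1 (R'): R=RRRR U=WBWB F=GWGW D=YGYG B=YBYB
After move 2 (F): F=GGWW U=WBOO R=WRBR D=RRYG L=OYOG
After move 3 (U'): U=BOWO F=OYWW R=GGBR B=WRYB L=YBOG
After move 4 (R): R=BGRG U=BYWW F=ORWG D=RYYW B=OROB
After move 5 (U'): U=YWBW F=YBWG R=ORRG B=BGOB L=OROG
Query 1: U[1] = W
Query 2: R[1] = R
Query 3: U[3] = W
Query 4: R[2] = R
Query 5: U[2] = B

Answer: W R W R B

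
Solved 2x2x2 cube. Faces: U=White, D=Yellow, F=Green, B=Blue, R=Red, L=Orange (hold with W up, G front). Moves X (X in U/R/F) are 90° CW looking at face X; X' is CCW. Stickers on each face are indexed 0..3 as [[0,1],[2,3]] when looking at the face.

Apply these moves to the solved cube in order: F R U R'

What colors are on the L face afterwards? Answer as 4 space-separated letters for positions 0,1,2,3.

After move 1 (F): F=GGGG U=WWOO R=WRWR D=RRYY L=OYOY
After move 2 (R): R=WWRR U=WGOG F=GRGY D=RBYB B=OBWB
After move 3 (U): U=OWGG F=WWGY R=OBRR B=OYWB L=GROY
After move 4 (R'): R=BROR U=OWGO F=WWGG D=RWYY B=BYBB
Query: L face = GROY

Answer: G R O Y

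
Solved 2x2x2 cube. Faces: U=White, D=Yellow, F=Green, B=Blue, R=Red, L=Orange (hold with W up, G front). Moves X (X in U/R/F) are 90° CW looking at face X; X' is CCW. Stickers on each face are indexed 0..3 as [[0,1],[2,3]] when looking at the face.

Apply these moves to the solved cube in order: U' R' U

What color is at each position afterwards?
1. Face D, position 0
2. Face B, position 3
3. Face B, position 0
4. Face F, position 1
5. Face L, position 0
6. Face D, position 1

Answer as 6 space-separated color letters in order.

After move 1 (U'): U=WWWW F=OOGG R=GGRR B=RRBB L=BBOO
After move 2 (R'): R=GRGR U=WBWR F=OWGW D=YOYG B=YRYB
After move 3 (U): U=WWRB F=GRGW R=YRGR B=BBYB L=OWOO
Query 1: D[0] = Y
Query 2: B[3] = B
Query 3: B[0] = B
Query 4: F[1] = R
Query 5: L[0] = O
Query 6: D[1] = O

Answer: Y B B R O O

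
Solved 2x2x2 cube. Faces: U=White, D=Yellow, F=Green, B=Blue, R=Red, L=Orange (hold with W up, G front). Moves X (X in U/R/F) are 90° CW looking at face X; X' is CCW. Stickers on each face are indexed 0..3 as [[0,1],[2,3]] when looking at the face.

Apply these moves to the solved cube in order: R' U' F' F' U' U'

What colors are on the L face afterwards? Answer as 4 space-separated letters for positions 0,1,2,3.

Answer: O W O G

Derivation:
After move 1 (R'): R=RRRR U=WBWB F=GWGW D=YGYG B=YBYB
After move 2 (U'): U=BBWW F=OOGW R=GWRR B=RRYB L=YBOO
After move 3 (F'): F=OWOG U=BBGR R=GWYR D=BOYG L=YWOW
After move 4 (F'): F=WGOO U=BBGY R=OWBR D=WWYG L=YROG
After move 5 (U'): U=BYBG F=YROO R=WGBR B=OWYB L=RROG
After move 6 (U'): U=YGBB F=RROO R=YRBR B=WGYB L=OWOG
Query: L face = OWOG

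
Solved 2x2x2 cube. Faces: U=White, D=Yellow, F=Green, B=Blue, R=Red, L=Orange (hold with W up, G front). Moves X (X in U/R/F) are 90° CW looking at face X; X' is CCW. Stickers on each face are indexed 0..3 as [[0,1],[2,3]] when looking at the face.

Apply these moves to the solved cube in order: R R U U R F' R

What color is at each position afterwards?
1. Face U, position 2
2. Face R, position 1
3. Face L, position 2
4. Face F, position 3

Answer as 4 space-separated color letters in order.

Answer: R G O G

Derivation:
After move 1 (R): R=RRRR U=WGWG F=GYGY D=YBYB B=WBWB
After move 2 (R): R=RRRR U=WYWY F=GBGB D=YWYW B=GBGB
After move 3 (U): U=WWYY F=RRGB R=GBRR B=OOGB L=GBOO
After move 4 (U): U=YWYW F=GBGB R=OORR B=GBGB L=RROO
After move 5 (R): R=RORO U=YBYB F=GWGW D=YGYG B=WBWB
After move 6 (F'): F=WWGG U=YBRR R=GOYO D=ROYG L=RBOY
After move 7 (R): R=YGOO U=YWRG F=WOGG D=RWYW B=RBBB
Query 1: U[2] = R
Query 2: R[1] = G
Query 3: L[2] = O
Query 4: F[3] = G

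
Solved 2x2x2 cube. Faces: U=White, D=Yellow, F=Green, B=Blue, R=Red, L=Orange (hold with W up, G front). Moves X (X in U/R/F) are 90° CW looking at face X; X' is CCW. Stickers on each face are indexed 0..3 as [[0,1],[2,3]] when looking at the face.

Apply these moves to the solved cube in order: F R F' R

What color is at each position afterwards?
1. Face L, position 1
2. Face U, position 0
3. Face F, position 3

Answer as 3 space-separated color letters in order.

Answer: G W B

Derivation:
After move 1 (F): F=GGGG U=WWOO R=WRWR D=RRYY L=OYOY
After move 2 (R): R=WWRR U=WGOG F=GRGY D=RBYB B=OBWB
After move 3 (F'): F=RYGG U=WGWR R=BWRR D=YYYB L=OGOO
After move 4 (R): R=RBRW U=WYWG F=RYGB D=YWYO B=RBGB
Query 1: L[1] = G
Query 2: U[0] = W
Query 3: F[3] = B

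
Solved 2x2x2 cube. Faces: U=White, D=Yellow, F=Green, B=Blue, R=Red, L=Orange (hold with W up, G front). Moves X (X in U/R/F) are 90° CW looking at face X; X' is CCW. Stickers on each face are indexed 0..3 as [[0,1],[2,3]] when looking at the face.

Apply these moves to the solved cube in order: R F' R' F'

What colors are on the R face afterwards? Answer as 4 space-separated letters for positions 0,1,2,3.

Answer: Y R O Y

Derivation:
After move 1 (R): R=RRRR U=WGWG F=GYGY D=YBYB B=WBWB
After move 2 (F'): F=YYGG U=WGRR R=BRYR D=OOYB L=OGOW
After move 3 (R'): R=RRBY U=WWRW F=YGGR D=OYYG B=BBOB
After move 4 (F'): F=GRYG U=WWRB R=YROY D=GWYG L=OWOR
Query: R face = YROY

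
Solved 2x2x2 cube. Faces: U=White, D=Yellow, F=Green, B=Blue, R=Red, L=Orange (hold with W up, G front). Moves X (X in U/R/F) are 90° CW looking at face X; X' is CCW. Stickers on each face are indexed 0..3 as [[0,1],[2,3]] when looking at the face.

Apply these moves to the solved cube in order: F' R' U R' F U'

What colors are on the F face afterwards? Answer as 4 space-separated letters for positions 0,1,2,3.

Answer: G O B W

Derivation:
After move 1 (F'): F=GGGG U=WWRR R=YRYR D=OOYY L=OWOW
After move 2 (R'): R=RRYY U=WBRB F=GWGR D=OGYG B=YBOB
After move 3 (U): U=RWBB F=RRGR R=YBYY B=OWOB L=GWOW
After move 4 (R'): R=BYYY U=ROBO F=RWGB D=ORYR B=GWGB
After move 5 (F): F=GRBW U=ROWW R=BYOY D=YBYR L=GOOR
After move 6 (U'): U=OWRW F=GOBW R=GROY B=BYGB L=GWOR
Query: F face = GOBW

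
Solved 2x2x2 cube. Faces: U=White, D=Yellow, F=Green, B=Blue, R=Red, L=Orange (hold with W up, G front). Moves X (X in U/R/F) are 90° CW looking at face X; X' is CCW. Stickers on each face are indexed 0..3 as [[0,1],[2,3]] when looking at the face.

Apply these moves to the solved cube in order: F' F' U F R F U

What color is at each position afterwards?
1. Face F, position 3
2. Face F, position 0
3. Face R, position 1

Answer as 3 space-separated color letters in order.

Answer: B R R

Derivation:
After move 1 (F'): F=GGGG U=WWRR R=YRYR D=OOYY L=OWOW
After move 2 (F'): F=GGGG U=WWYY R=OROR D=WWYY L=OROR
After move 3 (U): U=YWYW F=ORGG R=BBOR B=ORBB L=GGOR
After move 4 (F): F=GOGR U=YWRG R=YBWR D=OBYY L=GWOW
After move 5 (R): R=WYRB U=YORR F=GBGY D=OBYO B=GRWB
After move 6 (F): F=GGYB U=YOWW R=RYRB D=RWYO L=GOOB
After move 7 (U): U=WYWO F=RYYB R=GRRB B=GOWB L=GGOB
Query 1: F[3] = B
Query 2: F[0] = R
Query 3: R[1] = R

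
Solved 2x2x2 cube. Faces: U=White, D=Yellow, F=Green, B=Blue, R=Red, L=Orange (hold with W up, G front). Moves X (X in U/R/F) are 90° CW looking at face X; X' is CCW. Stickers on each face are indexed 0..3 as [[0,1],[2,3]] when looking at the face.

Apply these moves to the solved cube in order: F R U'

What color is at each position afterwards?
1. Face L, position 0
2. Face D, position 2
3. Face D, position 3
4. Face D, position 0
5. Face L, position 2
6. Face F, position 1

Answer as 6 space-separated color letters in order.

After move 1 (F): F=GGGG U=WWOO R=WRWR D=RRYY L=OYOY
After move 2 (R): R=WWRR U=WGOG F=GRGY D=RBYB B=OBWB
After move 3 (U'): U=GGWO F=OYGY R=GRRR B=WWWB L=OBOY
Query 1: L[0] = O
Query 2: D[2] = Y
Query 3: D[3] = B
Query 4: D[0] = R
Query 5: L[2] = O
Query 6: F[1] = Y

Answer: O Y B R O Y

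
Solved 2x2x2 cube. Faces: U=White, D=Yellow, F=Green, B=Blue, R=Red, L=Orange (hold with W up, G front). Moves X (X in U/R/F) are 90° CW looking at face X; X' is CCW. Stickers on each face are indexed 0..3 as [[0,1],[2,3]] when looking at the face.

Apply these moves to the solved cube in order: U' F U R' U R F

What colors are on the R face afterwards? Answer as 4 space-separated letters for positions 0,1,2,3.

Answer: B Y W Y

Derivation:
After move 1 (U'): U=WWWW F=OOGG R=GGRR B=RRBB L=BBOO
After move 2 (F): F=GOGO U=WWOB R=WGWR D=RGYY L=BYOY
After move 3 (U): U=OWBW F=WGGO R=RRWR B=BYBB L=GOOY
After move 4 (R'): R=RRRW U=OBBB F=WWGW D=RGYO B=YYGB
After move 5 (U): U=BOBB F=RRGW R=YYRW B=GOGB L=WWOY
After move 6 (R): R=RYWY U=BRBW F=RGGO D=RGYG B=BOOB
After move 7 (F): F=GROG U=BRYW R=BYWY D=WRYG L=WROG
Query: R face = BYWY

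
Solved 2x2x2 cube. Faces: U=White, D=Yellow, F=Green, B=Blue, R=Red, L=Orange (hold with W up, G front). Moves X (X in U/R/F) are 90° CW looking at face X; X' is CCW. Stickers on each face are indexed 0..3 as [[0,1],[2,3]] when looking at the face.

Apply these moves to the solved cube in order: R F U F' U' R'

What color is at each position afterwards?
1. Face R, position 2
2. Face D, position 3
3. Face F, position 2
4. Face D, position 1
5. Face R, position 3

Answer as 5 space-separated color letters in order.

Answer: R Y W G R

Derivation:
After move 1 (R): R=RRRR U=WGWG F=GYGY D=YBYB B=WBWB
After move 2 (F): F=GGYY U=WGOO R=WRGR D=RRYB L=OYOB
After move 3 (U): U=OWOG F=WRYY R=WBGR B=OYWB L=GGOB
After move 4 (F'): F=RYWY U=OWWG R=RBRR D=GBYB L=GGOO
After move 5 (U'): U=WGOW F=GGWY R=RYRR B=RBWB L=OYOO
After move 6 (R'): R=YRRR U=WWOR F=GGWW D=GGYY B=BBBB
Query 1: R[2] = R
Query 2: D[3] = Y
Query 3: F[2] = W
Query 4: D[1] = G
Query 5: R[3] = R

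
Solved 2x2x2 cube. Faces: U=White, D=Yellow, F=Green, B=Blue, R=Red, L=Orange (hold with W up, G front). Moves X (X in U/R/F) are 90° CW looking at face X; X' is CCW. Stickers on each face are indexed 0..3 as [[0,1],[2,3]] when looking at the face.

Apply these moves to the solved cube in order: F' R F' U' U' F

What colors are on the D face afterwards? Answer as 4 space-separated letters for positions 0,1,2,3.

After move 1 (F'): F=GGGG U=WWRR R=YRYR D=OOYY L=OWOW
After move 2 (R): R=YYRR U=WGRG F=GOGY D=OBYB B=RBWB
After move 3 (F'): F=OYGG U=WGYR R=BYOR D=WWYB L=OGOR
After move 4 (U'): U=GRWY F=OGGG R=OYOR B=BYWB L=RBOR
After move 5 (U'): U=RYGW F=RBGG R=OGOR B=OYWB L=BYOR
After move 6 (F): F=GRGB U=RYRY R=GGWR D=OOYB L=BWOW
Query: D face = OOYB

Answer: O O Y B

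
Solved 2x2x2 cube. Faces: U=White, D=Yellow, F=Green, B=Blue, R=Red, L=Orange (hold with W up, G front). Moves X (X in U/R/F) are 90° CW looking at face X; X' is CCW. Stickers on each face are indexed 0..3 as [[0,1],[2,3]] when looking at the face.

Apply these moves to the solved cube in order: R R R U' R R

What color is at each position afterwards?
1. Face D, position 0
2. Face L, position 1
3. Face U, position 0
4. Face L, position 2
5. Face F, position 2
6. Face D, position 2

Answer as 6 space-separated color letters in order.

Answer: Y B B O G Y

Derivation:
After move 1 (R): R=RRRR U=WGWG F=GYGY D=YBYB B=WBWB
After move 2 (R): R=RRRR U=WYWY F=GBGB D=YWYW B=GBGB
After move 3 (R): R=RRRR U=WBWB F=GWGW D=YGYG B=YBYB
After move 4 (U'): U=BBWW F=OOGW R=GWRR B=RRYB L=YBOO
After move 5 (R): R=RGRW U=BOWW F=OGGG D=YYYR B=WRBB
After move 6 (R): R=RRWG U=BGWG F=OYGR D=YBYW B=WROB
Query 1: D[0] = Y
Query 2: L[1] = B
Query 3: U[0] = B
Query 4: L[2] = O
Query 5: F[2] = G
Query 6: D[2] = Y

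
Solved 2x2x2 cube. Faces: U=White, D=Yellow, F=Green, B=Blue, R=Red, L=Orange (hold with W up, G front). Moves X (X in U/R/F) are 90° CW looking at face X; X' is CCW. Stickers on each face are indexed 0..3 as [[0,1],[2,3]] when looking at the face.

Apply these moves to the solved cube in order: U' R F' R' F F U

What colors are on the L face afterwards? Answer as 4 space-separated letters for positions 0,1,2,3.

After move 1 (U'): U=WWWW F=OOGG R=GGRR B=RRBB L=BBOO
After move 2 (R): R=RGRG U=WOWG F=OYGY D=YBYR B=WRWB
After move 3 (F'): F=YYOG U=WORR R=BGYG D=BOYR L=BGOW
After move 4 (R'): R=GGBY U=WWRW F=YOOR D=BYYG B=RROB
After move 5 (F): F=OYRO U=WWWG R=RGWY D=BGYG L=BBOY
After move 6 (F): F=ROOY U=WWYB R=WGGY D=WRYG L=BBOG
After move 7 (U): U=YWBW F=WGOY R=RRGY B=BBOB L=ROOG
Query: L face = ROOG

Answer: R O O G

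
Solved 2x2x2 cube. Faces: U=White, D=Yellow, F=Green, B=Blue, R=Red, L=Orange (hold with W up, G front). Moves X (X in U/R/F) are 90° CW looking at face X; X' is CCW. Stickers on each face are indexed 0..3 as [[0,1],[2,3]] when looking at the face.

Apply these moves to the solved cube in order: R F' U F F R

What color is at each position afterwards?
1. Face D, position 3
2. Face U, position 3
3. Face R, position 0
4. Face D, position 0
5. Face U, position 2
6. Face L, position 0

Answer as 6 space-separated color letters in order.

Answer: O B Y G O Y

Derivation:
After move 1 (R): R=RRRR U=WGWG F=GYGY D=YBYB B=WBWB
After move 2 (F'): F=YYGG U=WGRR R=BRYR D=OOYB L=OGOW
After move 3 (U): U=RWRG F=BRGG R=WBYR B=OGWB L=YYOW
After move 4 (F): F=GBGR U=RWWY R=RBGR D=YWYB L=YOOO
After move 5 (F): F=GGRB U=RWOO R=WBYR D=GRYB L=YYOW
After move 6 (R): R=YWRB U=RGOB F=GRRB D=GWYO B=OGWB
Query 1: D[3] = O
Query 2: U[3] = B
Query 3: R[0] = Y
Query 4: D[0] = G
Query 5: U[2] = O
Query 6: L[0] = Y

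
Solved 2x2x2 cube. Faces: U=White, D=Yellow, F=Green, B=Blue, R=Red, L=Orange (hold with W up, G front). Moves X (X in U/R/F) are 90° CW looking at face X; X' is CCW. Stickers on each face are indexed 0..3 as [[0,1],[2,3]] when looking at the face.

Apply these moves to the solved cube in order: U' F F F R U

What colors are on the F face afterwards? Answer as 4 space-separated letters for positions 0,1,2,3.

After move 1 (U'): U=WWWW F=OOGG R=GGRR B=RRBB L=BBOO
After move 2 (F): F=GOGO U=WWOB R=WGWR D=RGYY L=BYOY
After move 3 (F): F=GGOO U=WWYY R=OGBR D=WWYY L=BROG
After move 4 (F): F=OGOG U=WWGR R=YGYR D=BOYY L=BWOW
After move 5 (R): R=YYRG U=WGGG F=OOOY D=BBYR B=RRWB
After move 6 (U): U=GWGG F=YYOY R=RRRG B=BWWB L=OOOW
Query: F face = YYOY

Answer: Y Y O Y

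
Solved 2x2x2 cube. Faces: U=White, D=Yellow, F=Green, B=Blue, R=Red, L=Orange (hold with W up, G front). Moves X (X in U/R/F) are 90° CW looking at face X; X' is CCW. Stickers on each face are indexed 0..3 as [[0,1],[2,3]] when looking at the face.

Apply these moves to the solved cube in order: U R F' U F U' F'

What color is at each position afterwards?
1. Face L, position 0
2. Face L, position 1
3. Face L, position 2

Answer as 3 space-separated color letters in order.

Answer: G W O

Derivation:
After move 1 (U): U=WWWW F=RRGG R=BBRR B=OOBB L=GGOO
After move 2 (R): R=RBRB U=WRWG F=RYGY D=YBYO B=WOWB
After move 3 (F'): F=YYRG U=WRRR R=BBYB D=GOYO L=GGOW
After move 4 (U): U=RWRR F=BBRG R=WOYB B=GGWB L=YYOW
After move 5 (F): F=RBGB U=RWWY R=RORB D=YWYO L=YGOO
After move 6 (U'): U=WYRW F=YGGB R=RBRB B=ROWB L=GGOO
After move 7 (F'): F=GBYG U=WYRR R=WBYB D=GOYO L=GWOR
Query 1: L[0] = G
Query 2: L[1] = W
Query 3: L[2] = O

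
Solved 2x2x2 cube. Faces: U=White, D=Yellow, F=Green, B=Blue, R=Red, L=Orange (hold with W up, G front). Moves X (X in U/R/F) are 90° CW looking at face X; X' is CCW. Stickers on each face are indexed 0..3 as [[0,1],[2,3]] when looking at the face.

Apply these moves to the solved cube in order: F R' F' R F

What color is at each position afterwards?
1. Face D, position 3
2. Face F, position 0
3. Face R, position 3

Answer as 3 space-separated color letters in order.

Answer: Y G R

Derivation:
After move 1 (F): F=GGGG U=WWOO R=WRWR D=RRYY L=OYOY
After move 2 (R'): R=RRWW U=WBOB F=GWGO D=RGYG B=YBRB
After move 3 (F'): F=WOGG U=WBRW R=GRRW D=YYYG L=OBOO
After move 4 (R): R=RGWR U=WORG F=WYGG D=YRYY B=WBBB
After move 5 (F): F=GWGY U=WOOB R=RGGR D=WRYY L=OYOR
Query 1: D[3] = Y
Query 2: F[0] = G
Query 3: R[3] = R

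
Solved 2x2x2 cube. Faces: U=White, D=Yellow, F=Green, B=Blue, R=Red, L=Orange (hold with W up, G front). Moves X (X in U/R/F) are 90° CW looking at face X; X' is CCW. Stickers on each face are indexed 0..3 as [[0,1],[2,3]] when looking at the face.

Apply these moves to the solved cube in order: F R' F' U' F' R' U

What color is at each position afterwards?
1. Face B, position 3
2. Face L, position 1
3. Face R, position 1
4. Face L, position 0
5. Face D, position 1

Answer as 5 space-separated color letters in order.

Answer: B W R B G

Derivation:
After move 1 (F): F=GGGG U=WWOO R=WRWR D=RRYY L=OYOY
After move 2 (R'): R=RRWW U=WBOB F=GWGO D=RGYG B=YBRB
After move 3 (F'): F=WOGG U=WBRW R=GRRW D=YYYG L=OBOO
After move 4 (U'): U=BWWR F=OBGG R=WORW B=GRRB L=YBOO
After move 5 (F'): F=BGOG U=BWWR R=YOYW D=BOYG L=YROW
After move 6 (R'): R=OWYY U=BRWG F=BWOR D=BGYG B=GROB
After move 7 (U): U=WBGR F=OWOR R=GRYY B=YROB L=BWOW
Query 1: B[3] = B
Query 2: L[1] = W
Query 3: R[1] = R
Query 4: L[0] = B
Query 5: D[1] = G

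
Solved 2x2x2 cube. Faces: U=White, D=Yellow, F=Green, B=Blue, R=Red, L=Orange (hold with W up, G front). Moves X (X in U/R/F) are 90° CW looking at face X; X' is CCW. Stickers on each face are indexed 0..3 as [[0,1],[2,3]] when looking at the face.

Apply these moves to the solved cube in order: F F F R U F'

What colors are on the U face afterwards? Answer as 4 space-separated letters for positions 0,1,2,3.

Answer: R W R R

Derivation:
After move 1 (F): F=GGGG U=WWOO R=WRWR D=RRYY L=OYOY
After move 2 (F): F=GGGG U=WWYY R=OROR D=WWYY L=OROR
After move 3 (F): F=GGGG U=WWRR R=YRYR D=OOYY L=OWOW
After move 4 (R): R=YYRR U=WGRG F=GOGY D=OBYB B=RBWB
After move 5 (U): U=RWGG F=YYGY R=RBRR B=OWWB L=GOOW
After move 6 (F'): F=YYYG U=RWRR R=BBOR D=OWYB L=GGOG
Query: U face = RWRR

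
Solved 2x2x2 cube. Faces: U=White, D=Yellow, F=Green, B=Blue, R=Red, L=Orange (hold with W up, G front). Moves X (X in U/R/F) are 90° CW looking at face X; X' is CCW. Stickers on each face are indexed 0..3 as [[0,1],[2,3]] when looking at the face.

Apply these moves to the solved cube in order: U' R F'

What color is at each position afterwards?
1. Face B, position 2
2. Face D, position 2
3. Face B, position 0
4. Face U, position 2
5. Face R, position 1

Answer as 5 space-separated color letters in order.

After move 1 (U'): U=WWWW F=OOGG R=GGRR B=RRBB L=BBOO
After move 2 (R): R=RGRG U=WOWG F=OYGY D=YBYR B=WRWB
After move 3 (F'): F=YYOG U=WORR R=BGYG D=BOYR L=BGOW
Query 1: B[2] = W
Query 2: D[2] = Y
Query 3: B[0] = W
Query 4: U[2] = R
Query 5: R[1] = G

Answer: W Y W R G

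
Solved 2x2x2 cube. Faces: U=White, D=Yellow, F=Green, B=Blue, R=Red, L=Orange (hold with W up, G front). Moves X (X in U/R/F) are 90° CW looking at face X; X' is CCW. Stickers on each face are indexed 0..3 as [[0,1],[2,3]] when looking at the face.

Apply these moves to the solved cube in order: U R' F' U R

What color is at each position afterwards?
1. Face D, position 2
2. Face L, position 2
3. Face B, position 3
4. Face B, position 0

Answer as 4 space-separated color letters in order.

Answer: Y O B B

Derivation:
After move 1 (U): U=WWWW F=RRGG R=BBRR B=OOBB L=GGOO
After move 2 (R'): R=BRBR U=WBWO F=RWGW D=YRYG B=YOYB
After move 3 (F'): F=WWRG U=WBBB R=RRYR D=GOYG L=GOOW
After move 4 (U): U=BWBB F=RRRG R=YOYR B=GOYB L=WWOW
After move 5 (R): R=YYRO U=BRBG F=RORG D=GYYG B=BOWB
Query 1: D[2] = Y
Query 2: L[2] = O
Query 3: B[3] = B
Query 4: B[0] = B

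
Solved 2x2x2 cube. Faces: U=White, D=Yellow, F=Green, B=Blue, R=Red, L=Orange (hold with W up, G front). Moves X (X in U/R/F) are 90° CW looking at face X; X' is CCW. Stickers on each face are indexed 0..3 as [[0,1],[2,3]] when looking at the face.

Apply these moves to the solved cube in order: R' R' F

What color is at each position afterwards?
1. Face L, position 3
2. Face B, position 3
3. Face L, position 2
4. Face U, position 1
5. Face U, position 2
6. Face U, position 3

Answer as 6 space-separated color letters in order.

After move 1 (R'): R=RRRR U=WBWB F=GWGW D=YGYG B=YBYB
After move 2 (R'): R=RRRR U=WYWY F=GBGB D=YWYW B=GBGB
After move 3 (F): F=GGBB U=WYOO R=WRYR D=RRYW L=OYOW
Query 1: L[3] = W
Query 2: B[3] = B
Query 3: L[2] = O
Query 4: U[1] = Y
Query 5: U[2] = O
Query 6: U[3] = O

Answer: W B O Y O O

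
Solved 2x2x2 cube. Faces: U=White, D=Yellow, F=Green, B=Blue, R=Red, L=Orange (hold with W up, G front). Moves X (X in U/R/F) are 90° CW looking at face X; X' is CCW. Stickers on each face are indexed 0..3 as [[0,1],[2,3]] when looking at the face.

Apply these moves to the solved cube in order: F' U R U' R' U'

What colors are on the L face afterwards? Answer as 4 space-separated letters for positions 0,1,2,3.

After move 1 (F'): F=GGGG U=WWRR R=YRYR D=OOYY L=OWOW
After move 2 (U): U=RWRW F=YRGG R=BBYR B=OWBB L=GGOW
After move 3 (R): R=YBRB U=RRRG F=YOGY D=OBYO B=WWWB
After move 4 (U'): U=RGRR F=GGGY R=YORB B=YBWB L=WWOW
After move 5 (R'): R=OBYR U=RWRY F=GGGR D=OGYY B=OBBB
After move 6 (U'): U=WYRR F=WWGR R=GGYR B=OBBB L=OBOW
Query: L face = OBOW

Answer: O B O W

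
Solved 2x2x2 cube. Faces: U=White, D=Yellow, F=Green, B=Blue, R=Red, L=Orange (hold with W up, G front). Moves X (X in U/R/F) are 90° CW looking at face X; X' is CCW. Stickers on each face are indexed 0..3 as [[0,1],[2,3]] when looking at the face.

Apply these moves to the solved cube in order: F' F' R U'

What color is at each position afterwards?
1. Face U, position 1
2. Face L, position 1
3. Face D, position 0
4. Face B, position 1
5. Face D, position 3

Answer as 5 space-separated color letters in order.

After move 1 (F'): F=GGGG U=WWRR R=YRYR D=OOYY L=OWOW
After move 2 (F'): F=GGGG U=WWYY R=OROR D=WWYY L=OROR
After move 3 (R): R=OORR U=WGYG F=GWGY D=WBYB B=YBWB
After move 4 (U'): U=GGWY F=ORGY R=GWRR B=OOWB L=YBOR
Query 1: U[1] = G
Query 2: L[1] = B
Query 3: D[0] = W
Query 4: B[1] = O
Query 5: D[3] = B

Answer: G B W O B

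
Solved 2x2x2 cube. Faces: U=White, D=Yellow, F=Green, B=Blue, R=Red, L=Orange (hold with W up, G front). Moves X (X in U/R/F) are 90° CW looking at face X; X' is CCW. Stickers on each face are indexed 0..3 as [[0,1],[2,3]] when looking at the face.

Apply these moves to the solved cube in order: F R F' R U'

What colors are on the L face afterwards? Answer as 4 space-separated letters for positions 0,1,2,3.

Answer: R B O O

Derivation:
After move 1 (F): F=GGGG U=WWOO R=WRWR D=RRYY L=OYOY
After move 2 (R): R=WWRR U=WGOG F=GRGY D=RBYB B=OBWB
After move 3 (F'): F=RYGG U=WGWR R=BWRR D=YYYB L=OGOO
After move 4 (R): R=RBRW U=WYWG F=RYGB D=YWYO B=RBGB
After move 5 (U'): U=YGWW F=OGGB R=RYRW B=RBGB L=RBOO
Query: L face = RBOO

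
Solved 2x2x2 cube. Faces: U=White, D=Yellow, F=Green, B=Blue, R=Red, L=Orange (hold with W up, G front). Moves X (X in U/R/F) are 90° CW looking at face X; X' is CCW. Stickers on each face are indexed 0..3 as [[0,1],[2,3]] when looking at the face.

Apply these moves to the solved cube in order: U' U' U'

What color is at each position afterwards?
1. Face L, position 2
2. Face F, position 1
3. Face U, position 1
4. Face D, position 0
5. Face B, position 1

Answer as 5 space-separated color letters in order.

Answer: O R W Y O

Derivation:
After move 1 (U'): U=WWWW F=OOGG R=GGRR B=RRBB L=BBOO
After move 2 (U'): U=WWWW F=BBGG R=OORR B=GGBB L=RROO
After move 3 (U'): U=WWWW F=RRGG R=BBRR B=OOBB L=GGOO
Query 1: L[2] = O
Query 2: F[1] = R
Query 3: U[1] = W
Query 4: D[0] = Y
Query 5: B[1] = O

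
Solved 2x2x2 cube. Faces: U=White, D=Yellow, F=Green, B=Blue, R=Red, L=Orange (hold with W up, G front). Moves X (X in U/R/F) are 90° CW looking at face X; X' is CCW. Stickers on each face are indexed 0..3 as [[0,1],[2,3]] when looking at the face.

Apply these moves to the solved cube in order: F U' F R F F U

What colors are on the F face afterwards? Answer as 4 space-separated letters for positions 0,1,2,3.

Answer: R W G G

Derivation:
After move 1 (F): F=GGGG U=WWOO R=WRWR D=RRYY L=OYOY
After move 2 (U'): U=WOWO F=OYGG R=GGWR B=WRBB L=BBOY
After move 3 (F): F=GOGY U=WOYB R=WGOR D=WGYY L=BROR
After move 4 (R): R=OWRG U=WOYY F=GGGY D=WBYW B=BROB
After move 5 (F): F=GGYG U=WORR R=YWYG D=ROYW L=BWOB
After move 6 (F): F=YGGG U=WOBW R=RWRG D=YYYW L=BROO
After move 7 (U): U=BWWO F=RWGG R=BRRG B=BROB L=YGOO
Query: F face = RWGG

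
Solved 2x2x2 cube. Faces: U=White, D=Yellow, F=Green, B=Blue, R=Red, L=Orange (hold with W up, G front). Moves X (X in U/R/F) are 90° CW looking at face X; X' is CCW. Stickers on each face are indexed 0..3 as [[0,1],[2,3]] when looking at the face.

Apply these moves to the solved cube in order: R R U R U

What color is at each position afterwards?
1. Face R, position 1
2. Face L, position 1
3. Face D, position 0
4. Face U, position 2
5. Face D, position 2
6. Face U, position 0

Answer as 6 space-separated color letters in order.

Answer: O W Y B Y Y

Derivation:
After move 1 (R): R=RRRR U=WGWG F=GYGY D=YBYB B=WBWB
After move 2 (R): R=RRRR U=WYWY F=GBGB D=YWYW B=GBGB
After move 3 (U): U=WWYY F=RRGB R=GBRR B=OOGB L=GBOO
After move 4 (R): R=RGRB U=WRYB F=RWGW D=YGYO B=YOWB
After move 5 (U): U=YWBR F=RGGW R=YORB B=GBWB L=RWOO
Query 1: R[1] = O
Query 2: L[1] = W
Query 3: D[0] = Y
Query 4: U[2] = B
Query 5: D[2] = Y
Query 6: U[0] = Y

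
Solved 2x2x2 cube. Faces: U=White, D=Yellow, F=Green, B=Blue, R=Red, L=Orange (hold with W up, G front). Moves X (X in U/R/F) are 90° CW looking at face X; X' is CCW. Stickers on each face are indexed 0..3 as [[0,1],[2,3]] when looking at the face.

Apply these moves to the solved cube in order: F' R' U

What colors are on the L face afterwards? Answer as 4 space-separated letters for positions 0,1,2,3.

After move 1 (F'): F=GGGG U=WWRR R=YRYR D=OOYY L=OWOW
After move 2 (R'): R=RRYY U=WBRB F=GWGR D=OGYG B=YBOB
After move 3 (U): U=RWBB F=RRGR R=YBYY B=OWOB L=GWOW
Query: L face = GWOW

Answer: G W O W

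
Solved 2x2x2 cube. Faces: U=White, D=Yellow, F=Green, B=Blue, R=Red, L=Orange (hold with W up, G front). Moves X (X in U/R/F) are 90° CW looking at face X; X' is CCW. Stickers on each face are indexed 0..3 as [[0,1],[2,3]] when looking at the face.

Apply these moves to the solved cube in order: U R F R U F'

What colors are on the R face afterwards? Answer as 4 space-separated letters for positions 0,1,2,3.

Answer: W O R B

Derivation:
After move 1 (U): U=WWWW F=RRGG R=BBRR B=OOBB L=GGOO
After move 2 (R): R=RBRB U=WRWG F=RYGY D=YBYO B=WOWB
After move 3 (F): F=GRYY U=WROG R=WBGB D=RRYO L=GYOB
After move 4 (R): R=GWBB U=WROY F=GRYO D=RWYW B=GORB
After move 5 (U): U=OWYR F=GWYO R=GOBB B=GYRB L=GROB
After move 6 (F'): F=WOGY U=OWGB R=WORB D=RBYW L=GROY
Query: R face = WORB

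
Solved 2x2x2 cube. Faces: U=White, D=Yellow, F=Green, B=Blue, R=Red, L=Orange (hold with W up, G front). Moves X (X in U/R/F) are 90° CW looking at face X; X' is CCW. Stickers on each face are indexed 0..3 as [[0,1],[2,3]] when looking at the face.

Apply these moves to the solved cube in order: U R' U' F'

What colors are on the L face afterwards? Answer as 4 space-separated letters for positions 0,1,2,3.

Answer: Y W O W

Derivation:
After move 1 (U): U=WWWW F=RRGG R=BBRR B=OOBB L=GGOO
After move 2 (R'): R=BRBR U=WBWO F=RWGW D=YRYG B=YOYB
After move 3 (U'): U=BOWW F=GGGW R=RWBR B=BRYB L=YOOO
After move 4 (F'): F=GWGG U=BORB R=RWYR D=OOYG L=YWOW
Query: L face = YWOW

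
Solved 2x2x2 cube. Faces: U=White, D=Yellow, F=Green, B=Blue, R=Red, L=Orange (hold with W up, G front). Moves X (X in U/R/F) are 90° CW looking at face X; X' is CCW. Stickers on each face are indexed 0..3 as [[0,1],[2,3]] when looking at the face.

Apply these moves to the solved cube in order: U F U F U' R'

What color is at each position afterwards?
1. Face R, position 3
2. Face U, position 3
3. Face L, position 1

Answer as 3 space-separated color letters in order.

After move 1 (U): U=WWWW F=RRGG R=BBRR B=OOBB L=GGOO
After move 2 (F): F=GRGR U=WWOG R=WBWR D=RBYY L=GYOY
After move 3 (U): U=OWGW F=WBGR R=OOWR B=GYBB L=GROY
After move 4 (F): F=GWRB U=OWYR R=GOWR D=WOYY L=GROB
After move 5 (U'): U=WROY F=GRRB R=GWWR B=GOBB L=GYOB
After move 6 (R'): R=WRGW U=WBOG F=GRRY D=WRYB B=YOOB
Query 1: R[3] = W
Query 2: U[3] = G
Query 3: L[1] = Y

Answer: W G Y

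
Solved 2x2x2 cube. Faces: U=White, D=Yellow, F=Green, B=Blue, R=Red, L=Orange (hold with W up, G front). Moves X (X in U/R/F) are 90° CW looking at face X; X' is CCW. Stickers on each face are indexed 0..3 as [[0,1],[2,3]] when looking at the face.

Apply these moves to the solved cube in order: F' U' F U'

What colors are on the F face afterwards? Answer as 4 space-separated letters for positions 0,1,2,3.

Answer: B O G W

Derivation:
After move 1 (F'): F=GGGG U=WWRR R=YRYR D=OOYY L=OWOW
After move 2 (U'): U=WRWR F=OWGG R=GGYR B=YRBB L=BBOW
After move 3 (F): F=GOGW U=WRWB R=WGRR D=YGYY L=BOOO
After move 4 (U'): U=RBWW F=BOGW R=GORR B=WGBB L=YROO
Query: F face = BOGW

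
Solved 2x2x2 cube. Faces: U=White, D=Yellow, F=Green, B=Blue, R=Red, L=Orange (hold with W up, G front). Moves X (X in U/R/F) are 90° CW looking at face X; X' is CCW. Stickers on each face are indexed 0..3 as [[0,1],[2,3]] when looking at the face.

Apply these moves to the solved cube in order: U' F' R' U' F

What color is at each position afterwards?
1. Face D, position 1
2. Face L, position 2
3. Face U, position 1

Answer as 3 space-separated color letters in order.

Answer: O O R

Derivation:
After move 1 (U'): U=WWWW F=OOGG R=GGRR B=RRBB L=BBOO
After move 2 (F'): F=OGOG U=WWGR R=YGYR D=BOYY L=BWOW
After move 3 (R'): R=GRYY U=WBGR F=OWOR D=BGYG B=YROB
After move 4 (U'): U=BRWG F=BWOR R=OWYY B=GROB L=YROW
After move 5 (F): F=OBRW U=BRWR R=WWGY D=YOYG L=YBOG
Query 1: D[1] = O
Query 2: L[2] = O
Query 3: U[1] = R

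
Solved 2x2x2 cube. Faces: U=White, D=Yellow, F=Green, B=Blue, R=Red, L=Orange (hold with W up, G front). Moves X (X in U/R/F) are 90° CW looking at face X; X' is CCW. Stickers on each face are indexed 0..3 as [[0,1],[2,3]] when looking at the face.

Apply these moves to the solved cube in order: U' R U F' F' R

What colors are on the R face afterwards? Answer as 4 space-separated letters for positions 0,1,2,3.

Answer: Y O G R

Derivation:
After move 1 (U'): U=WWWW F=OOGG R=GGRR B=RRBB L=BBOO
After move 2 (R): R=RGRG U=WOWG F=OYGY D=YBYR B=WRWB
After move 3 (U): U=WWGO F=RGGY R=WRRG B=BBWB L=OYOO
After move 4 (F'): F=GYRG U=WWWR R=BRYG D=YOYR L=OOOG
After move 5 (F'): F=YGGR U=WWBY R=ORYG D=OGYR L=OROW
After move 6 (R): R=YOGR U=WGBR F=YGGR D=OWYB B=YBWB
Query: R face = YOGR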